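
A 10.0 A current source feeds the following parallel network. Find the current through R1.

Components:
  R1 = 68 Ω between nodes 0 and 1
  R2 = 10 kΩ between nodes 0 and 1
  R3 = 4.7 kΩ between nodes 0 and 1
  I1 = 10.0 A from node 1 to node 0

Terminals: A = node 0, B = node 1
All resistors sit directly between nodes 0 and 1, so they are in parallel and share one voltage V; the full source current 10 A splits among them.
1/R_par = 1/68 + 1/10000 + 1/4700 = 0.01502 S  =>  R_par = 66.58 Ω
V = I × R_par = 10 × 66.58 = 665.8 V
I_R1 = V/R1 = 665.8/68 = 9.792 A

Final answer: 9.792 A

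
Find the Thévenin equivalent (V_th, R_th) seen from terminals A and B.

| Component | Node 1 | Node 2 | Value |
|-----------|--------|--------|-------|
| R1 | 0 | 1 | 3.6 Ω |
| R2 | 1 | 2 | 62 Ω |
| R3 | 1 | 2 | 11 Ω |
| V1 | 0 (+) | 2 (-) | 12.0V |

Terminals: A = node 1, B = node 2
Step 1 — V_th is the open-circuit voltage V_A - V_B (nothing connected across the terminals).
Nodal analysis, taking node 2 as the 0 V reference.
Source V1 fixes V_0 = 12 V.
KCL at each unknown node (sum of currents leaving = 0; resistances in Ω):
  Node 1: (V_1 - 12)/3.6 + (V_1 - 0)/62 + (V_1 - 0)/11 = 0
Collecting terms: 0.3848 × V_1 = 3.333  =>  V_1 = 8.662 V
V_th = V_1 - V_2 = 8.662 - 0 = 8.662 V
Step 2 — R_th: zero the source — replace V1 by a short circuit (node 2 merges into node 0) — and find the resistance seen between A (node 1) and B (node 0).
Reduce the network between node 1 (A) and node 0 (B) by series/parallel combination:
  Rp1 = R1 ‖ R2 ‖ R3 (parallel, all between nodes 0 and 1) = 1/(1/3.6 + 1/62 + 1/11) = 2.599 Ω
R_th = 2.599 Ω

Final answer: V_th = 8.662 V, R_th = 2.599 Ω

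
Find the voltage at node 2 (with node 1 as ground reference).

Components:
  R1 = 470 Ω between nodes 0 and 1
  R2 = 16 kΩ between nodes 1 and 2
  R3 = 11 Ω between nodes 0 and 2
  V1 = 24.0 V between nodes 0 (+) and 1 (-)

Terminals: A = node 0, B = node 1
Nodal analysis, taking node 1 as the 0 V reference.
Source V1 fixes V_0 = 24 V.
KCL at each unknown node (sum of currents leaving = 0; resistances in Ω):
  Node 2: (V_2 - 0)/16000 + (V_2 - 24)/11 = 0
Collecting terms: 0.09097 × V_2 = 2.182  =>  V_2 = 23.98 V
The requested potential is V_2 = 23.98 V.

Final answer: V_2 = 23.98 V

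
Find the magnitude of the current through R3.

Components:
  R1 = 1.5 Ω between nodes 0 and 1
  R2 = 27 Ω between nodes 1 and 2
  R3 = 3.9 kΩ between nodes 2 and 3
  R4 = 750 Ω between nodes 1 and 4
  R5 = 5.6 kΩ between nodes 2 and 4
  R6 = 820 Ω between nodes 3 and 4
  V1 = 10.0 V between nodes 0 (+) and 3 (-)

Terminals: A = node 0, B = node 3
Nodal analysis, taking node 3 as the 0 V reference.
Source V1 fixes V_0 = 10 V.
KCL at each unknown node (sum of currents leaving = 0; resistances in Ω):
  Node 1: (V_1 - 10)/1.5 + (V_1 - V_2)/27 + (V_1 - V_4)/750 = 0
  Node 2: (V_2 - V_1)/27 + (V_2 - 0)/3900 + (V_2 - V_4)/5600 = 0
  Node 4: (V_4 - V_1)/750 + (V_4 - V_2)/5600 + (V_4 - 0)/820 = 0
Collecting terms (coefficients in siemens):
  0.705·V_1 - 0.03704·V_2 - 0.001333·V_4 = 6.667
  0.03747·V_2 - 0.03704·V_1 - 0.0001786·V_4 = 0
  0.002731·V_4 - 0.001333·V_1 - 0.0001786·V_2 = 0
Solving these 3 simultaneous equations (Gaussian elimination) gives:
  V_1 = 9.986 V, V_2 = 9.896 V, V_4 = 5.522 V
I_R3 = (V_2 - V_3)/R3 = (9.896 - 0)/3900 = 0.002538 A
|I_R3| = 0.002538 A

Final answer: |I_R3| = 0.002538 A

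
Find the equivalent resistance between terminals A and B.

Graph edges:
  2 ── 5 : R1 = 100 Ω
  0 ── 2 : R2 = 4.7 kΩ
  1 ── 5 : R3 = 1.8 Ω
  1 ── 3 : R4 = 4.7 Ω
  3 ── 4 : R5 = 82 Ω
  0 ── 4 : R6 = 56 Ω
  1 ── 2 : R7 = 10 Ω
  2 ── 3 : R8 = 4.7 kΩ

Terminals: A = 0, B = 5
The network is not a plain series/parallel combination. Inject a 1 A test current into terminal A (node 0) and return it from terminal B (node 5); then R_eq = V_A / (1 A).
Nodal analysis, taking node 5 as the 0 V reference.
Current source I_test pushes 1 A into node 0 and draws it out of node 5.
KCL at each unknown node (sum of currents leaving = 0; resistances in Ω):
  Node 0: (V_0 - V_2)/4700 + (V_0 - V_4)/56 - 1 = 0
  Node 1: (V_1 - 0)/1.8 + (V_1 - V_3)/4.7 + (V_1 - V_2)/10 = 0
  Node 2: (V_2 - V_0)/4700 + (V_2 - V_1)/10 + (V_2 - 0)/100 + (V_2 - V_3)/4700 = 0
  Node 3: (V_3 - V_1)/4.7 + (V_3 - V_2)/4700 + (V_3 - V_4)/82 = 0
  Node 4: (V_4 - V_0)/56 + (V_4 - V_3)/82 = 0
Collecting terms (coefficients in siemens):
  0.01807·V_0 - 0.0002128·V_2 - 0.01786·V_4 = 1
  0.8683·V_1 - 0.1·V_2 - 0.2128·V_3 = 0
  0.1104·V_2 - 0.0002128·V_0 - 0.1·V_1 - 0.0002128·V_3 = 0
  0.2252·V_3 - 0.2128·V_1 - 0.0002128·V_2 - 0.0122·V_4 = 0
  0.03005·V_4 - 0.01786·V_0 - 0.0122·V_3 = 0
Solving these 5 simultaneous equations (Gaussian elimination) gives:
  V_0 = 140.3 V, V_1 = 1.766 V, V_2 = 1.882 V, V_3 = 6.323 V
  V_4 = 85.91 V
R_eq = V_0 / 1 A = 140.3 Ω

Final answer: 140.3 Ω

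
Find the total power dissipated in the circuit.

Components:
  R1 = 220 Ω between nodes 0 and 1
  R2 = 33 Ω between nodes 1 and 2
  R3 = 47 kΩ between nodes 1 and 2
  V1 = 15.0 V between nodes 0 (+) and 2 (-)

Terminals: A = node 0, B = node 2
Nodal analysis, taking node 2 as the 0 V reference.
Source V1 fixes V_0 = 15 V.
KCL at each unknown node (sum of currents leaving = 0; resistances in Ω):
  Node 1: (V_1 - 15)/220 + (V_1 - 0)/33 + (V_1 - 0)/47000 = 0
Collecting terms: 0.03487 × V_1 = 0.06818  =>  V_1 = 1.955 V
Power in each resistor, P = (ΔV)²/R:
  P_R1 = (15 - 1.955)²/220 = 0.7735 W
  P_R2 = (1.955 - 0)²/33 = 0.1159 W
  P_R3 = (1.955 - 0)²/47000 = 0.00008135 W
P_total = P_R1 + P_R2 + P_R3 = 0.8894 W

Final answer: 0.8894 W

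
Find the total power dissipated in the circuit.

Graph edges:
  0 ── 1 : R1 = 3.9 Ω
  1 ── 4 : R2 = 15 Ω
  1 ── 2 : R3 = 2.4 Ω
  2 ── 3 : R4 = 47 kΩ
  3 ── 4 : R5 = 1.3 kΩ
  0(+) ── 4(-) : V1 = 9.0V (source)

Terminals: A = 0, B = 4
Nodal analysis, taking node 4 as the 0 V reference.
Source V1 fixes V_0 = 9 V.
KCL at each unknown node (sum of currents leaving = 0; resistances in Ω):
  Node 1: (V_1 - 9)/3.9 + (V_1 - 0)/15 + (V_1 - V_2)/2.4 = 0
  Node 2: (V_2 - V_1)/2.4 + (V_2 - V_3)/47000 = 0
  Node 3: (V_3 - V_2)/47000 + (V_3 - 0)/1300 = 0
Collecting terms (coefficients in siemens):
  0.7397·V_1 - 0.4167·V_2 = 2.308
  0.4167·V_2 - 0.4167·V_1 - 0.00002128·V_3 = 0
  0.0007905·V_3 - 0.00002128·V_2 = 0
Solving these 3 simultaneous equations (Gaussian elimination) gives:
  V_1 = 7.142 V, V_2 = 7.142 V, V_3 = 0.1922 V
Power in each resistor, P = (ΔV)²/R:
  P_R1 = (9 - 7.142)²/3.9 = 0.8848 W
  P_R2 = (7.142 - 0)²/15 = 3.401 W
  P_R3 = (7.142 - 7.142)²/2.4 = 0.00000005248 W
  P_R4 = (7.142 - 0.1922)²/47000 = 0.001028 W
  P_R5 = (0.1922 - 0)²/1300 = 0.00002842 W
P_total = P_R1 + P_R2 + P_R3 + P_R4 + P_R5 = 4.287 W

Final answer: 4.287 W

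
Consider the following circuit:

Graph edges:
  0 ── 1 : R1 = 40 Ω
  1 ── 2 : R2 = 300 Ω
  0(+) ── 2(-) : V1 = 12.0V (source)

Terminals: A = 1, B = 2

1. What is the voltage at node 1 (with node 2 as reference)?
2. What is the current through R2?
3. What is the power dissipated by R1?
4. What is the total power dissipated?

Nodal analysis, taking node 2 as the 0 V reference.
Source V1 fixes V_0 = 12 V.
KCL at each unknown node (sum of currents leaving = 0; resistances in Ω):
  Node 1: (V_1 - 12)/40 + (V_1 - 0)/300 = 0
Collecting terms: 0.02833 × V_1 = 0.3  =>  V_1 = 10.59 V
Part 1:
  Read off the nodal solution: V_1 = 10.59 V
Part 2:
  I_R2 = (V_1 - V_2)/R2 = (10.59 - 0)/300 = 0.03529 A
  Magnitude: I_R2 = 0.03529 A
Part 3:
  I_R1 = (V_0 - V_1)/R1 = (12 - 10.59)/40 = 0.03529 A
  P_R1 = I_R1² × R1 = (0.03529)² × 40 = 0.04983 W
Part 4:
  Power in each resistor, P = (ΔV)²/R:
    P_R1 = (12 - 10.59)²/40 = 0.04983 W
    P_R2 = (10.59 - 0)²/300 = 0.3737 W
  P_total = P_R1 + P_R2 = 0.4235 W

Final answers:
1. V_1 = 10.59 V
2. I_R2 = 0.03529 A
3. P_R1 = 0.04983 W
4. P_total = 0.4235 W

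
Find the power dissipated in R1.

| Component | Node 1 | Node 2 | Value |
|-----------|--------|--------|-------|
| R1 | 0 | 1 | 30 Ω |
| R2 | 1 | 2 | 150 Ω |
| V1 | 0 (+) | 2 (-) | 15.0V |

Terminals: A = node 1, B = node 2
Nodal analysis, taking node 2 as the 0 V reference.
Source V1 fixes V_0 = 15 V.
KCL at each unknown node (sum of currents leaving = 0; resistances in Ω):
  Node 1: (V_1 - 15)/30 + (V_1 - 0)/150 = 0
Collecting terms: 0.04 × V_1 = 0.5  =>  V_1 = 12.5 V
I_R1 = (V_0 - V_1)/R1 = (15 - 12.5)/30 = 0.08333 A
P_R1 = I_R1² × R1 = (0.08333)² × 30 = 0.2083 W

Final answer: 0.2083 W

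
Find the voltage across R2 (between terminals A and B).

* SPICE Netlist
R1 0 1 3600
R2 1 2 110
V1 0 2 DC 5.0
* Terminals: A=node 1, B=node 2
R1 and R2 are in series across V1 (node 0 → node 1 → node 2), and the output A–B is taken across R2, so this is a voltage divider.
Series current: I = V1/(R1 + R2) = 5/(3600 + 110) = 5/3710 = 0.001348 A
V_R2 = I × R2 = V1 × R2/(R1 + R2) = 5 × 110/3710 = 0.1482 V

Final answer: 0.1482 V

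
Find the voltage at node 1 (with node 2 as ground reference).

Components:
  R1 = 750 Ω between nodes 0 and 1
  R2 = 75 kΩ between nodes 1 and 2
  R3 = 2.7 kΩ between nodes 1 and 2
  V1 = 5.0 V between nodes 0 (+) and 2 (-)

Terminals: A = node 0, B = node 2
Nodal analysis, taking node 2 as the 0 V reference.
Source V1 fixes V_0 = 5 V.
KCL at each unknown node (sum of currents leaving = 0; resistances in Ω):
  Node 1: (V_1 - 5)/750 + (V_1 - 0)/75000 + (V_1 - 0)/2700 = 0
Collecting terms: 0.001717 × V_1 = 0.006667  =>  V_1 = 3.883 V
The requested potential is V_1 = 3.883 V.

Final answer: V_1 = 3.883 V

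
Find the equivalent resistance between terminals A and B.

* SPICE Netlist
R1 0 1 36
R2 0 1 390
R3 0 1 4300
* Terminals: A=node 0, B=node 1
Reduce the network between node 0 (A) and node 1 (B) by series/parallel combination:
  Rp1 = R1 ‖ R2 ‖ R3 (parallel, all between nodes 0 and 1) = 1/(1/36 + 1/390 + 1/4300) = 32.71 Ω
R_eq = 32.71 Ω

Final answer: 32.71 Ω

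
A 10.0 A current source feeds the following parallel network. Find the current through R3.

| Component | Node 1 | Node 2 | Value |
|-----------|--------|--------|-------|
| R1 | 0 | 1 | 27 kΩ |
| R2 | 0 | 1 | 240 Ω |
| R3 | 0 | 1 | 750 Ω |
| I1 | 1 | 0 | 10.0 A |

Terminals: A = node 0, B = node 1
All resistors sit directly between nodes 0 and 1, so they are in parallel and share one voltage V; the full source current 10 A splits among them.
1/R_par = 1/27000 + 1/240 + 1/750 = 0.005537 S  =>  R_par = 180.6 Ω
V = I × R_par = 10 × 180.6 = 1806 V
I_R3 = V/R3 = 1806/750 = 2.408 A

Final answer: 2.408 A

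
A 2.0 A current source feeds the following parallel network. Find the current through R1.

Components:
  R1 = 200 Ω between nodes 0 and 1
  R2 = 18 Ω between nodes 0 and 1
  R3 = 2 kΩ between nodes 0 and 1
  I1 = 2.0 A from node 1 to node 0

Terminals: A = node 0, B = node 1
All resistors sit directly between nodes 0 and 1, so they are in parallel and share one voltage V; the full source current 2 A splits among them.
1/R_par = 1/200 + 1/18 + 1/2000 = 0.06106 S  =>  R_par = 16.38 Ω
V = I × R_par = 2 × 16.38 = 32.76 V
I_R1 = V/R1 = 32.76/200 = 0.1638 A

Final answer: 0.1638 A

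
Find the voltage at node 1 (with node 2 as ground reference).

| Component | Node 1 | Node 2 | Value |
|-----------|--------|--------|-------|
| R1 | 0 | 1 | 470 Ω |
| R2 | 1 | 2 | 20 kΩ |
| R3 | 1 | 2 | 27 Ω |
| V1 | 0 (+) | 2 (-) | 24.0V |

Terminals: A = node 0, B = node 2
Nodal analysis, taking node 2 as the 0 V reference.
Source V1 fixes V_0 = 24 V.
KCL at each unknown node (sum of currents leaving = 0; resistances in Ω):
  Node 1: (V_1 - 24)/470 + (V_1 - 0)/20000 + (V_1 - 0)/27 = 0
Collecting terms: 0.03921 × V_1 = 0.05106  =>  V_1 = 1.302 V
The requested potential is V_1 = 1.302 V.

Final answer: V_1 = 1.302 V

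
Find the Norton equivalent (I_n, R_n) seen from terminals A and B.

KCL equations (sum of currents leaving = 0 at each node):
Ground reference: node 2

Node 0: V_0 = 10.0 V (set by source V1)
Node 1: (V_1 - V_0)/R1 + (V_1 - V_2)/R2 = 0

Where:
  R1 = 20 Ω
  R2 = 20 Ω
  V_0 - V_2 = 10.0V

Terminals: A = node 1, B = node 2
Find the Thévenin equivalent first; then I_n = V_th/R_th and R_n = R_th.
Step 1 — V_th is the open-circuit voltage V_A - V_B (nothing connected across the terminals).
Nodal analysis, taking node 2 as the 0 V reference.
Source V1 fixes V_0 = 10 V.
KCL at each unknown node (sum of currents leaving = 0; resistances in Ω):
  Node 1: (V_1 - 10)/20 + (V_1 - 0)/20 = 0
Collecting terms: 0.1 × V_1 = 0.5  =>  V_1 = 5 V
V_th = V_1 - V_2 = 5 - 0 = 5 V
Step 2 — R_th: zero the source — replace V1 by a short circuit (node 2 merges into node 0) — and find the resistance seen between A (node 1) and B (node 0).
Reduce the network between node 1 (A) and node 0 (B) by series/parallel combination:
  Rp1 = R1 ‖ R2 (parallel, both between nodes 0 and 1) = 1/(1/20 + 1/20) = 10 Ω
R_th = 10 Ω
I_n = V_th/R_th = 5/10 = 0.5 A, and R_n = R_th = 10 Ω

Final answer: I_n = 0.5 A, R_n = 10 Ω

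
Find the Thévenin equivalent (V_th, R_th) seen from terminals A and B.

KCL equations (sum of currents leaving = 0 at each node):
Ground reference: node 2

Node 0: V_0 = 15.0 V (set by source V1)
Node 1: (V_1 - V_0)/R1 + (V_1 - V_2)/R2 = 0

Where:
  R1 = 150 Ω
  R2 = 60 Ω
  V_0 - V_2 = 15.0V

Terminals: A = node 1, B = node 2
Step 1 — V_th is the open-circuit voltage V_A - V_B (nothing connected across the terminals).
Nodal analysis, taking node 2 as the 0 V reference.
Source V1 fixes V_0 = 15 V.
KCL at each unknown node (sum of currents leaving = 0; resistances in Ω):
  Node 1: (V_1 - 15)/150 + (V_1 - 0)/60 = 0
Collecting terms: 0.02333 × V_1 = 0.1  =>  V_1 = 4.286 V
V_th = V_1 - V_2 = 4.286 - 0 = 4.286 V
Step 2 — R_th: zero the source — replace V1 by a short circuit (node 2 merges into node 0) — and find the resistance seen between A (node 1) and B (node 0).
Reduce the network between node 1 (A) and node 0 (B) by series/parallel combination:
  Rp1 = R1 ‖ R2 (parallel, both between nodes 0 and 1) = 1/(1/150 + 1/60) = 42.86 Ω
R_th = 42.86 Ω

Final answer: V_th = 4.286 V, R_th = 42.86 Ω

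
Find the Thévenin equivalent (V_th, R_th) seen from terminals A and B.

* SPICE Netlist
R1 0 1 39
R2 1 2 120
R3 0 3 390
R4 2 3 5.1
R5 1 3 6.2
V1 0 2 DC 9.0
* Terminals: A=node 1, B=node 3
Step 1 — V_th is the open-circuit voltage V_A - V_B (nothing connected across the terminals).
Nodal analysis, taking node 2 as the 0 V reference.
Source V1 fixes V_0 = 9 V.
KCL at each unknown node (sum of currents leaving = 0; resistances in Ω):
  Node 1: (V_1 - 9)/39 + (V_1 - 0)/120 + (V_1 - V_3)/6.2 = 0
  Node 3: (V_3 - 9)/390 + (V_3 - 0)/5.1 + (V_3 - V_1)/6.2 = 0
Collecting terms (coefficients in siemens):
  0.1953·V_1 - 0.1613·V_3 = 0.2308
  0.3599·V_3 - 0.1613·V_1 = 0.02308
Determinant D = (0.1953)(0.3599) - (-0.1613)(-0.1613) = 0.04427
V_1 = [(0.2308)(0.3599) - (-0.1613)(0.02308)]/D = 1.96 V
V_3 = [(0.1953)(0.02308) - (0.2308)(-0.1613)]/D = 0.9426 V
V_th = V_1 - V_3 = 1.96 - 0.9426 = 1.018 V
Step 2 — R_th: zero the source — replace V1 by a short circuit (node 2 merges into node 0) — and find the resistance seen between A (node 1) and B (node 3).
Reduce the network between node 1 (A) and node 3 (B) by series/parallel combination:
  Rp1 = R1 ‖ R2 (parallel, both between nodes 0 and 1) = 1/(1/39 + 1/120) = 29.43 Ω
  Rp2 = R3 ‖ R4 (parallel, both between nodes 0 and 3) = 1/(1/390 + 1/5.1) = 5.034 Ω
  Rs1 = Rp1 + Rp2 (series, joined only at node 0) = 29.43 + 5.034 = 34.47 Ω
  Rp3 = R5 ‖ Rs1 (parallel, both between nodes 1 and 3) = 1/(1/6.2 + 1/34.47) = 5.255 Ω
R_th = 5.255 Ω

Final answer: V_th = 1.018 V, R_th = 5.255 Ω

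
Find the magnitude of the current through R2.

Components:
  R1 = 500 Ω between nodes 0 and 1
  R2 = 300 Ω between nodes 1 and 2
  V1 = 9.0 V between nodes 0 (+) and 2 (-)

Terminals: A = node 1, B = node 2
Nodal analysis, taking node 2 as the 0 V reference.
Source V1 fixes V_0 = 9 V.
KCL at each unknown node (sum of currents leaving = 0; resistances in Ω):
  Node 1: (V_1 - 9)/500 + (V_1 - 0)/300 = 0
Collecting terms: 0.005333 × V_1 = 0.018  =>  V_1 = 3.375 V
I_R2 = (V_1 - V_2)/R2 = (3.375 - 0)/300 = 0.01125 A
|I_R2| = 0.01125 A

Final answer: |I_R2| = 0.01125 A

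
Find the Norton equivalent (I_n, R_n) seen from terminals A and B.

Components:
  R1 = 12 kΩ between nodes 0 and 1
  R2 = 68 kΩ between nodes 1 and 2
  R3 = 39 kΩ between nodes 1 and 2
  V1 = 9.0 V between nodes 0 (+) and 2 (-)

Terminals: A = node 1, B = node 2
Find the Thévenin equivalent first; then I_n = V_th/R_th and R_n = R_th.
Step 1 — V_th is the open-circuit voltage V_A - V_B (nothing connected across the terminals).
Nodal analysis, taking node 2 as the 0 V reference.
Source V1 fixes V_0 = 9 V.
KCL at each unknown node (sum of currents leaving = 0; resistances in Ω):
  Node 1: (V_1 - 9)/12000 + (V_1 - 0)/68000 + (V_1 - 0)/39000 = 0
Collecting terms: 0.0001237 × V_1 = 0.00075  =>  V_1 = 6.064 V
V_th = V_1 - V_2 = 6.064 - 0 = 6.064 V
Step 2 — R_th: zero the source — replace V1 by a short circuit (node 2 merges into node 0) — and find the resistance seen between A (node 1) and B (node 0).
Reduce the network between node 1 (A) and node 0 (B) by series/parallel combination:
  Rp1 = R1 ‖ R2 ‖ R3 (parallel, all between nodes 0 and 1) = 1/(1/12000 + 1/68000 + 1/39000) = 8085 Ω
R_th = 8.085 kΩ
I_n = V_th/R_th = 6.064/8085 = 0.00075 A, and R_n = R_th = 8.085 kΩ

Final answer: I_n = 0.00075 A, R_n = 8.085 kΩ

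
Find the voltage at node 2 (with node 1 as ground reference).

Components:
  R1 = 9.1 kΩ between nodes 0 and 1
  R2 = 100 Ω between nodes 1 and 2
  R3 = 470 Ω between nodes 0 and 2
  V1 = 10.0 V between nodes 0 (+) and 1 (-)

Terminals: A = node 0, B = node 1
Nodal analysis, taking node 1 as the 0 V reference.
Source V1 fixes V_0 = 10 V.
KCL at each unknown node (sum of currents leaving = 0; resistances in Ω):
  Node 2: (V_2 - 0)/100 + (V_2 - 10)/470 = 0
Collecting terms: 0.01213 × V_2 = 0.02128  =>  V_2 = 1.754 V
The requested potential is V_2 = 1.754 V.

Final answer: V_2 = 1.754 V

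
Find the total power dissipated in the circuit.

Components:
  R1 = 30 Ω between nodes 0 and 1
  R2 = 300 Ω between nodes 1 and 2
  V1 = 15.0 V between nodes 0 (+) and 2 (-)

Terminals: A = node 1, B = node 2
Nodal analysis, taking node 2 as the 0 V reference.
Source V1 fixes V_0 = 15 V.
KCL at each unknown node (sum of currents leaving = 0; resistances in Ω):
  Node 1: (V_1 - 15)/30 + (V_1 - 0)/300 = 0
Collecting terms: 0.03667 × V_1 = 0.5  =>  V_1 = 13.64 V
Power in each resistor, P = (ΔV)²/R:
  P_R1 = (15 - 13.64)²/30 = 0.06198 W
  P_R2 = (13.64 - 0)²/300 = 0.6198 W
P_total = P_R1 + P_R2 = 0.6818 W

Final answer: 0.6818 W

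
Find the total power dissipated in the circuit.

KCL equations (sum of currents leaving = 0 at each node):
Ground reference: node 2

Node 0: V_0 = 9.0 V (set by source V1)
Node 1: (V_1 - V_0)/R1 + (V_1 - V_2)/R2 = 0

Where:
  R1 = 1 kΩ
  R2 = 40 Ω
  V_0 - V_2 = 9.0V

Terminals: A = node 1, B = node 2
Nodal analysis, taking node 2 as the 0 V reference.
Source V1 fixes V_0 = 9 V.
KCL at each unknown node (sum of currents leaving = 0; resistances in Ω):
  Node 1: (V_1 - 9)/1000 + (V_1 - 0)/40 = 0
Collecting terms: 0.026 × V_1 = 0.009  =>  V_1 = 0.3462 V
Power in each resistor, P = (ΔV)²/R:
  P_R1 = (9 - 0.3462)²/1000 = 0.07489 W
  P_R2 = (0.3462 - 0)²/40 = 0.002996 W
P_total = P_R1 + P_R2 = 0.07788 W

Final answer: 0.07788 W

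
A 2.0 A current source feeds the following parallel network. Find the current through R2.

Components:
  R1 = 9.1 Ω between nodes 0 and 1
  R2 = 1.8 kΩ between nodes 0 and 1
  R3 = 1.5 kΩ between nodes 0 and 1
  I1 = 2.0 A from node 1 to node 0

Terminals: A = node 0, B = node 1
All resistors sit directly between nodes 0 and 1, so they are in parallel and share one voltage V; the full source current 2 A splits among them.
1/R_par = 1/9.1 + 1/1800 + 1/1500 = 0.1111 S  =>  R_par = 9 Ω
V = I × R_par = 2 × 9 = 18 V
I_R2 = V/R2 = 18/1800 = 0.01 A

Final answer: 0.01 A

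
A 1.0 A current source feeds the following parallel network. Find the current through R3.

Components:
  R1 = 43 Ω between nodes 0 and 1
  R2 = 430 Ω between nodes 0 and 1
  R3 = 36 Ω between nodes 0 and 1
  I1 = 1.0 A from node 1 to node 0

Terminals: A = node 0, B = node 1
All resistors sit directly between nodes 0 and 1, so they are in parallel and share one voltage V; the full source current 1 A splits among them.
1/R_par = 1/43 + 1/430 + 1/36 = 0.05336 S  =>  R_par = 18.74 Ω
V = I × R_par = 1 × 18.74 = 18.74 V
I_R3 = V/R3 = 18.74/36 = 0.5206 A

Final answer: 0.5206 A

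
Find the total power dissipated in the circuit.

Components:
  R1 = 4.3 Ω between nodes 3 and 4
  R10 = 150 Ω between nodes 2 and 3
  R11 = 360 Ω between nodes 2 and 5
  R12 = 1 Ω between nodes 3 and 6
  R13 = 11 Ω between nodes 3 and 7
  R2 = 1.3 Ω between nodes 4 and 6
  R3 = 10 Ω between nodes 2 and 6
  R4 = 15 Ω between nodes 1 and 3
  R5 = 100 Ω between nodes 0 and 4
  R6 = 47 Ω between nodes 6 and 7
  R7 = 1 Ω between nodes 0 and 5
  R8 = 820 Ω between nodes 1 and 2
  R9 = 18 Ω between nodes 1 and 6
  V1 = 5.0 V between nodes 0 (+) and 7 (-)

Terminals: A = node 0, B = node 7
Nodal analysis, taking node 7 as the 0 V reference.
Source V1 fixes V_0 = 5 V.
KCL at each unknown node (sum of currents leaving = 0; resistances in Ω):
  Node 1: (V_1 - V_3)/15 + (V_1 - V_2)/820 + (V_1 - V_6)/18 = 0
  Node 2: (V_2 - V_6)/10 + (V_2 - V_1)/820 + (V_2 - V_3)/150 + (V_2 - V_5)/360 = 0
  Node 3: (V_3 - V_4)/4.3 + (V_3 - V_1)/15 + (V_3 - V_2)/150 + (V_3 - V_6)/1 + (V_3 - 0)/11 = 0
  Node 4: (V_4 - V_3)/4.3 + (V_4 - V_6)/1.3 + (V_4 - 5)/100 = 0
  Node 5: (V_5 - 5)/1 + (V_5 - V_2)/360 = 0
  Node 6: (V_6 - V_4)/1.3 + (V_6 - V_2)/10 + (V_6 - 0)/47 + (V_6 - V_1)/18 + (V_6 - V_3)/1 = 0
Collecting terms (coefficients in siemens):
  0.1234·V_1 - 0.00122·V_2 - 0.06667·V_3 - 0.05556·V_6 = 0
  0.1107·V_2 - 0.00122·V_1 - 0.006667·V_3 - 0.002778·V_5 - 0.1·V_6 = 0
  1.397·V_3 - 0.06667·V_1 - 0.006667·V_2 - 0.2326·V_4 - 1·V_6 = 0
  1.012·V_4 - 0.2326·V_3 - 0.7692·V_6 = 0.05
  1.003·V_5 - 0.002778·V_2 = 5
  1.946·V_6 - 0.05556·V_1 - 0.1·V_2 - 1·V_3 - 0.7692·V_4 = 0
Solving these 6 simultaneous equations (Gaussian elimination) gives:
  V_1 = 0.5119 V, V_2 = 0.6361 V, V_3 = 0.4979 V, V_4 = 0.5637 V
  V_5 = 4.988 V, V_6 = 0.526 V
Power in each resistor, P = (ΔV)²/R:
  P_R1 = (0.4979 - 0.5637)²/4.3 = 0.001009 W
  P_R2 = (0.5637 - 0.526)²/1.3 = 0.001097 W
  P_R3 = (0.6361 - 0.526)²/10 = 0.001213 W
  P_R4 = (0.5119 - 0.4979)²/15 = 0.00001308 W
  P_R5 = (5 - 0.5637)²/100 = 0.1968 W
  P_R6 = (0.526 - 0)²/47 = 0.005886 W
  P_R7 = (5 - 4.988)²/1 = 0.0001461 W
  P_R8 = (0.5119 - 0.6361)²/820 = 0.00001882 W
  P_R9 = (0.5119 - 0.526)²/18 = 0.00001102 W
  P_R10 = (0.6361 - 0.4979)²/150 = 0.0001274 W
  P_R11 = (0.6361 - 4.988)²/360 = 0.05261 W
  P_R12 = (0.4979 - 0.526)²/1 = 0.0007891 W
  P_R13 = (0.4979 - 0)²/11 = 0.02253 W
P_total = P_R1 + P_R2 + P_R3 + P_R4 + P_R5 + P_R6 + P_R7 + P_R8 + P_R9 + P_R10 + P_R11 + P_R12 + P_R13 = 0.2823 W

Final answer: 0.2823 W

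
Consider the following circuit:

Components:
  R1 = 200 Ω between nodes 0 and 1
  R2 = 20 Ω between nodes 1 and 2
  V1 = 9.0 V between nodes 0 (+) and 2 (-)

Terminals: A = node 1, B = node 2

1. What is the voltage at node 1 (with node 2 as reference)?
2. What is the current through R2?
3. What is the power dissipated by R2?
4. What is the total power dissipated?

Nodal analysis, taking node 2 as the 0 V reference.
Source V1 fixes V_0 = 9 V.
KCL at each unknown node (sum of currents leaving = 0; resistances in Ω):
  Node 1: (V_1 - 9)/200 + (V_1 - 0)/20 = 0
Collecting terms: 0.055 × V_1 = 0.045  =>  V_1 = 0.8182 V
Part 1:
  Read off the nodal solution: V_1 = 0.8182 V
Part 2:
  I_R2 = (V_1 - V_2)/R2 = (0.8182 - 0)/20 = 0.04091 A
  Magnitude: I_R2 = 0.04091 A
Part 3:
  I_R2 = (V_1 - V_2)/R2 = (0.8182 - 0)/20 = 0.04091 A
  P_R2 = I_R2² × R2 = (0.04091)² × 20 = 0.03347 W
Part 4:
  Power in each resistor, P = (ΔV)²/R:
    P_R1 = (9 - 0.8182)²/200 = 0.3347 W
    P_R2 = (0.8182 - 0)²/20 = 0.03347 W
  P_total = P_R1 + P_R2 = 0.3682 W

Final answers:
1. V_1 = 0.8182 V
2. I_R2 = 0.04091 A
3. P_R2 = 0.03347 W
4. P_total = 0.3682 W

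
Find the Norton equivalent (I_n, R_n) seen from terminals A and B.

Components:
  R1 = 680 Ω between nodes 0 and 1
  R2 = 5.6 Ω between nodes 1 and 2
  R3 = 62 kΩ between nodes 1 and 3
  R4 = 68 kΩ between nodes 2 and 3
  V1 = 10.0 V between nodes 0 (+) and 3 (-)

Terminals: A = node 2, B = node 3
Find the Thévenin equivalent first; then I_n = V_th/R_th and R_n = R_th.
Step 1 — V_th is the open-circuit voltage V_A - V_B (nothing connected across the terminals).
Nodal analysis, taking node 3 as the 0 V reference.
Source V1 fixes V_0 = 10 V.
KCL at each unknown node (sum of currents leaving = 0; resistances in Ω):
  Node 1: (V_1 - 10)/680 + (V_1 - V_2)/5.6 + (V_1 - 0)/62000 = 0
  Node 2: (V_2 - V_1)/5.6 + (V_2 - 0)/68000 = 0
Collecting terms (coefficients in siemens):
  0.1801·V_1 - 0.1786·V_2 = 0.01471
  0.1786·V_2 - 0.1786·V_1 = 0
Determinant D = (0.1801)(0.1786) - (-0.1786)(-0.1786) = 0.0002681
V_1 = [(0.01471)(0.1786) - (-0.1786)(0)]/D = 9.795 V
V_2 = [(0.1801)(0) - (0.01471)(-0.1786)]/D = 9.794 V
V_th = V_2 - V_3 = 9.794 - 0 = 9.794 V
Step 2 — R_th: zero the source — replace V1 by a short circuit (node 3 merges into node 0) — and find the resistance seen between A (node 2) and B (node 0).
Reduce the network between node 2 (A) and node 0 (B) by series/parallel combination:
  Rp1 = R1 ‖ R3 (parallel, both between nodes 0 and 1) = 1/(1/680 + 1/62000) = 672.6 Ω
  Rs1 = R2 + Rp1 (series, joined only at node 1) = 5.6 + 672.6 = 678.2 Ω
  Rp2 = R4 ‖ Rs1 (parallel, both between nodes 0 and 2) = 1/(1/68000 + 1/678.2) = 671.5 Ω
R_th = 671.5 Ω
I_n = V_th/R_th = 9.794/671.5 = 0.01458 A, and R_n = R_th = 671.5 Ω

Final answer: I_n = 0.01458 A, R_n = 671.5 Ω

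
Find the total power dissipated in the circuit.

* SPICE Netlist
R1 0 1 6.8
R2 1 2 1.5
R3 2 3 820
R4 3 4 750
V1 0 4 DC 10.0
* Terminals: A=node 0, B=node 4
Nodal analysis, taking node 4 as the 0 V reference.
Source V1 fixes V_0 = 10 V.
KCL at each unknown node (sum of currents leaving = 0; resistances in Ω):
  Node 1: (V_1 - 10)/6.8 + (V_1 - V_2)/1.5 = 0
  Node 2: (V_2 - V_1)/1.5 + (V_2 - V_3)/820 = 0
  Node 3: (V_3 - V_2)/820 + (V_3 - 0)/750 = 0
Collecting terms (coefficients in siemens):
  0.8137·V_1 - 0.6667·V_2 = 1.471
  0.6679·V_2 - 0.6667·V_1 - 0.00122·V_3 = 0
  0.002553·V_3 - 0.00122·V_2 = 0
Solving these 3 simultaneous equations (Gaussian elimination) gives:
  V_1 = 9.957 V, V_2 = 9.947 V, V_3 = 4.752 V
Power in each resistor, P = (ΔV)²/R:
  P_R1 = (10 - 9.957)²/6.8 = 0.000273 W
  P_R2 = (9.957 - 9.947)²/1.5 = 0.00006022 W
  P_R3 = (9.947 - 4.752)²/820 = 0.03292 W
  P_R4 = (4.752 - 0)²/750 = 0.03011 W
P_total = P_R1 + P_R2 + P_R3 + P_R4 = 0.06336 W

Final answer: 0.06336 W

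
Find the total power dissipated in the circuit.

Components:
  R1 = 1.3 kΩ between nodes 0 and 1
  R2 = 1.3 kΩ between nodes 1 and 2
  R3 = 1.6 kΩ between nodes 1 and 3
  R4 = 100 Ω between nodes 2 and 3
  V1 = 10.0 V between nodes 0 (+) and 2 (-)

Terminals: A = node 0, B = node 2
Nodal analysis, taking node 2 as the 0 V reference.
Source V1 fixes V_0 = 10 V.
KCL at each unknown node (sum of currents leaving = 0; resistances in Ω):
  Node 1: (V_1 - 10)/1300 + (V_1 - 0)/1300 + (V_1 - V_3)/1600 = 0
  Node 3: (V_3 - V_1)/1600 + (V_3 - 0)/100 = 0
Collecting terms (coefficients in siemens):
  0.002163·V_1 - 0.000625·V_3 = 0.007692
  0.01063·V_3 - 0.000625·V_1 = 0
Determinant D = (0.002163)(0.01063) - (-0.000625)(-0.000625) = 0.0000226
V_1 = [(0.007692)(0.01063) - (-0.000625)(0)]/D = 3.617 V
V_3 = [(0.002163)(0) - (0.007692)(-0.000625)]/D = 0.2128 V
Power in each resistor, P = (ΔV)²/R:
  P_R1 = (10 - 3.617)²/1300 = 0.03134 W
  P_R2 = (3.617 - 0)²/1300 = 0.01006 W
  P_R3 = (3.617 - 0.2128)²/1600 = 0.007243 W
  P_R4 = (0 - 0.2128)²/100 = 0.0004527 W
P_total = P_R1 + P_R2 + P_R3 + P_R4 = 0.0491 W

Final answer: 0.0491 W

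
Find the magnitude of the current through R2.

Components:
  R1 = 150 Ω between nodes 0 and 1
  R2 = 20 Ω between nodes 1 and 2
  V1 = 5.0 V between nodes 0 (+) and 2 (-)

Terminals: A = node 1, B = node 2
Nodal analysis, taking node 2 as the 0 V reference.
Source V1 fixes V_0 = 5 V.
KCL at each unknown node (sum of currents leaving = 0; resistances in Ω):
  Node 1: (V_1 - 5)/150 + (V_1 - 0)/20 = 0
Collecting terms: 0.05667 × V_1 = 0.03333  =>  V_1 = 0.5882 V
I_R2 = (V_1 - V_2)/R2 = (0.5882 - 0)/20 = 0.02941 A
|I_R2| = 0.02941 A

Final answer: |I_R2| = 0.02941 A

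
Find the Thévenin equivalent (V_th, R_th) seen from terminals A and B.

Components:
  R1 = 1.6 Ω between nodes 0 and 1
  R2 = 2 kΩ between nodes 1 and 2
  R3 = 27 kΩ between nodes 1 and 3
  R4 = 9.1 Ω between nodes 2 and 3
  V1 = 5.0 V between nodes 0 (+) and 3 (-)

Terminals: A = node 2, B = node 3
Step 1 — V_th is the open-circuit voltage V_A - V_B (nothing connected across the terminals).
Nodal analysis, taking node 3 as the 0 V reference.
Source V1 fixes V_0 = 5 V.
KCL at each unknown node (sum of currents leaving = 0; resistances in Ω):
  Node 1: (V_1 - 5)/1.6 + (V_1 - V_2)/2000 + (V_1 - 0)/27000 = 0
  Node 2: (V_2 - V_1)/2000 + (V_2 - 0)/9.1 = 0
Collecting terms (coefficients in siemens):
  0.6255·V_1 - 0.0005·V_2 = 3.125
  0.1104·V_2 - 0.0005·V_1 = 0
Determinant D = (0.6255)(0.1104) - (-0.0005)(-0.0005) = 0.06905
V_1 = [(3.125)(0.1104) - (-0.0005)(0)]/D = 4.996 V
V_2 = [(0.6255)(0) - (3.125)(-0.0005)]/D = 0.02263 V
V_th = V_2 - V_3 = 0.02263 - 0 = 0.02263 V
Step 2 — R_th: zero the source — replace V1 by a short circuit (node 3 merges into node 0) — and find the resistance seen between A (node 2) and B (node 0).
Reduce the network between node 2 (A) and node 0 (B) by series/parallel combination:
  Rp1 = R1 ‖ R3 (parallel, both between nodes 0 and 1) = 1/(1/1.6 + 1/27000) = 1.6 Ω
  Rs1 = R2 + Rp1 (series, joined only at node 1) = 2000 + 1.6 = 2002 Ω
  Rp2 = R4 ‖ Rs1 (parallel, both between nodes 0 and 2) = 1/(1/9.1 + 1/2002) = 9.059 Ω
R_th = 9.059 Ω

Final answer: V_th = 0.02263 V, R_th = 9.059 Ω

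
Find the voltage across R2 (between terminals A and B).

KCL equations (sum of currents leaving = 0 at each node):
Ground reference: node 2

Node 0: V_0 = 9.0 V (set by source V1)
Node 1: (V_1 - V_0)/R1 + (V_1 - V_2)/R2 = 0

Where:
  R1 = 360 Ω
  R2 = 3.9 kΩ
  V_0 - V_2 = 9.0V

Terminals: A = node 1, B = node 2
R1 and R2 are in series across V1 (node 0 → node 1 → node 2), and the output A–B is taken across R2, so this is a voltage divider.
Series current: I = V1/(R1 + R2) = 9/(360 + 3900) = 9/4260 = 0.002113 A
V_R2 = I × R2 = V1 × R2/(R1 + R2) = 9 × 3900/4260 = 8.239 V

Final answer: 8.239 V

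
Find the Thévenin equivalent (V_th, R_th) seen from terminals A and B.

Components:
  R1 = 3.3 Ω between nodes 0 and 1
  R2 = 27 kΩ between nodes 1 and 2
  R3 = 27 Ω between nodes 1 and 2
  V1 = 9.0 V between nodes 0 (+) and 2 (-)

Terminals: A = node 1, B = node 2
Step 1 — V_th is the open-circuit voltage V_A - V_B (nothing connected across the terminals).
Nodal analysis, taking node 2 as the 0 V reference.
Source V1 fixes V_0 = 9 V.
KCL at each unknown node (sum of currents leaving = 0; resistances in Ω):
  Node 1: (V_1 - 9)/3.3 + (V_1 - 0)/27000 + (V_1 - 0)/27 = 0
Collecting terms: 0.3401 × V_1 = 2.727  =>  V_1 = 8.019 V
V_th = V_1 - V_2 = 8.019 - 0 = 8.019 V
Step 2 — R_th: zero the source — replace V1 by a short circuit (node 2 merges into node 0) — and find the resistance seen between A (node 1) and B (node 0).
Reduce the network between node 1 (A) and node 0 (B) by series/parallel combination:
  Rp1 = R1 ‖ R2 ‖ R3 (parallel, all between nodes 0 and 1) = 1/(1/3.3 + 1/27000 + 1/27) = 2.94 Ω
R_th = 2.94 Ω

Final answer: V_th = 8.019 V, R_th = 2.94 Ω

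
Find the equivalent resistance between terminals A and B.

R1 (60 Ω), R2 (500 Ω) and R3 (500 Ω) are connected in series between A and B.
Reduce the network between node 0 (A) and node 3 (B) by series/parallel combination:
  Rs1 = R1 + R2 (series, joined only at node 1) = 60 + 500 = 560 Ω
  Rs2 = R3 + Rs1 (series, joined only at node 2) = 500 + 560 = 1060 Ω
R_eq = 1.06 kΩ

Final answer: 1.06 kΩ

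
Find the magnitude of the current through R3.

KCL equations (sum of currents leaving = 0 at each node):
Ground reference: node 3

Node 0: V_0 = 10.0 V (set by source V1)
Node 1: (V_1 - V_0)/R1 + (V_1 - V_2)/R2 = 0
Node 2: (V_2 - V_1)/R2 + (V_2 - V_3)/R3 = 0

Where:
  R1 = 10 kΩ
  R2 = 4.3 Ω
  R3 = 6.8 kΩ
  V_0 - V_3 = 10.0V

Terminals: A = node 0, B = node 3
Nodal analysis, taking node 3 as the 0 V reference.
Source V1 fixes V_0 = 10 V.
KCL at each unknown node (sum of currents leaving = 0; resistances in Ω):
  Node 1: (V_1 - 10)/10000 + (V_1 - V_2)/4.3 = 0
  Node 2: (V_2 - V_1)/4.3 + (V_2 - 0)/6800 = 0
Collecting terms (coefficients in siemens):
  0.2327·V_1 - 0.2326·V_2 = 0.001
  0.2327·V_2 - 0.2326·V_1 = 0
Determinant D = (0.2327)(0.2327) - (-0.2326)(-0.2326) = 0.00005747
V_1 = [(0.001)(0.2327) - (-0.2326)(0)]/D = 4.049 V
V_2 = [(0.2327)(0) - (0.001)(-0.2326)]/D = 4.047 V
I_R3 = (V_2 - V_3)/R3 = (4.047 - 0)/6800 = 0.0005951 A
|I_R3| = 0.0005951 A

Final answer: |I_R3| = 0.0005951 A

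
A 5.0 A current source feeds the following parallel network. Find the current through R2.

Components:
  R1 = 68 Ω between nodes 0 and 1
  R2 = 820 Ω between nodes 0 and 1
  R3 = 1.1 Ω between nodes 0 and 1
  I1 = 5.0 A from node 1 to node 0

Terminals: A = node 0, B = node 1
All resistors sit directly between nodes 0 and 1, so they are in parallel and share one voltage V; the full source current 5 A splits among them.
1/R_par = 1/68 + 1/820 + 1/1.1 = 0.925 S  =>  R_par = 1.081 Ω
V = I × R_par = 5 × 1.081 = 5.405 V
I_R2 = V/R2 = 5.405/820 = 0.006592 A

Final answer: 0.006592 A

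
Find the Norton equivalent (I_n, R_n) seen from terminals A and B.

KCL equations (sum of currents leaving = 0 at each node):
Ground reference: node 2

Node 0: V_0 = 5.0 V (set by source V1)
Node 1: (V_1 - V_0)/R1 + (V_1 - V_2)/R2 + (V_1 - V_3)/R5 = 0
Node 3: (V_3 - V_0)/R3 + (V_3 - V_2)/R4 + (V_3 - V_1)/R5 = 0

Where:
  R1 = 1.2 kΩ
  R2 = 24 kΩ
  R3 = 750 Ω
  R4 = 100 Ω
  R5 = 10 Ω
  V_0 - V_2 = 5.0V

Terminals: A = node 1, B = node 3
Find the Thévenin equivalent first; then I_n = V_th/R_th and R_n = R_th.
Step 1 — V_th is the open-circuit voltage V_A - V_B (nothing connected across the terminals).
Nodal analysis, taking node 2 as the 0 V reference.
Source V1 fixes V_0 = 5 V.
KCL at each unknown node (sum of currents leaving = 0; resistances in Ω):
  Node 1: (V_1 - 5)/1200 + (V_1 - 0)/24000 + (V_1 - V_3)/10 = 0
  Node 3: (V_3 - 5)/750 + (V_3 - 0)/100 + (V_3 - V_1)/10 = 0
Collecting terms (coefficients in siemens):
  0.1009·V_1 - 0.1·V_3 = 0.004167
  0.1113·V_3 - 0.1·V_1 = 0.006667
Determinant D = (0.1009)(0.1113) - (-0.1)(-0.1) = 0.001231
V_1 = [(0.004167)(0.1113) - (-0.1)(0.006667)]/D = 0.9186 V
V_3 = [(0.1009)(0.006667) - (0.004167)(-0.1)]/D = 0.885 V
V_th = V_1 - V_3 = 0.9186 - 0.885 = 0.03363 V
Step 2 — R_th: zero the source — replace V1 by a short circuit (node 2 merges into node 0) — and find the resistance seen between A (node 1) and B (node 3).
Reduce the network between node 1 (A) and node 3 (B) by series/parallel combination:
  Rp1 = R1 ‖ R2 (parallel, both between nodes 0 and 1) = 1/(1/1200 + 1/24000) = 1143 Ω
  Rp2 = R3 ‖ R4 (parallel, both between nodes 0 and 3) = 1/(1/750 + 1/100) = 88.24 Ω
  Rs1 = Rp1 + Rp2 (series, joined only at node 0) = 1143 + 88.24 = 1231 Ω
  Rp3 = R5 ‖ Rs1 (parallel, both between nodes 1 and 3) = 1/(1/10 + 1/1231) = 9.919 Ω
R_th = 9.919 Ω
I_n = V_th/R_th = 0.03363/9.919 = 0.00339 A, and R_n = R_th = 9.919 Ω

Final answer: I_n = 0.00339 A, R_n = 9.919 Ω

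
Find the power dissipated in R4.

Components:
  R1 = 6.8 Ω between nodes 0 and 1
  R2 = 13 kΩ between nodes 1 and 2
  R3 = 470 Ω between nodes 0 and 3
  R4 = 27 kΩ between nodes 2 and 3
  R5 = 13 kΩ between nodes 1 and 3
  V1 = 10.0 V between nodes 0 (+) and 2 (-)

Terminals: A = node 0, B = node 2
Nodal analysis, taking node 2 as the 0 V reference.
Source V1 fixes V_0 = 10 V.
KCL at each unknown node (sum of currents leaving = 0; resistances in Ω):
  Node 1: (V_1 - 10)/6.8 + (V_1 - 0)/13000 + (V_1 - V_3)/13000 = 0
  Node 3: (V_3 - 10)/470 + (V_3 - 0)/27000 + (V_3 - V_1)/13000 = 0
Collecting terms (coefficients in siemens):
  0.1472·V_1 - 0.00007692·V_3 = 1.471
  0.002242·V_3 - 0.00007692·V_1 = 0.02128
Determinant D = (0.1472)(0.002242) - (-0.00007692)(-0.00007692) = 0.00033
V_1 = [(1.471)(0.002242) - (-0.00007692)(0.02128)]/D = 9.995 V
V_3 = [(0.1472)(0.02128) - (1.471)(-0.00007692)]/D = 9.835 V
I_R4 = (V_2 - V_3)/R4 = (0 - 9.835)/27000 = -0.0003642 A
P_R4 = I_R4² × R4 = (-0.0003642)² × 27000 = 0.003582 W

Final answer: 0.003582 W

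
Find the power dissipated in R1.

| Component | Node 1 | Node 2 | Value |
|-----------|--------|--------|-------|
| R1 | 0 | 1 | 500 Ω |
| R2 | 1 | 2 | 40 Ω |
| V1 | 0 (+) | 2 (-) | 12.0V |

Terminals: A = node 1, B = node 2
Nodal analysis, taking node 2 as the 0 V reference.
Source V1 fixes V_0 = 12 V.
KCL at each unknown node (sum of currents leaving = 0; resistances in Ω):
  Node 1: (V_1 - 12)/500 + (V_1 - 0)/40 = 0
Collecting terms: 0.027 × V_1 = 0.024  =>  V_1 = 0.8889 V
I_R1 = (V_0 - V_1)/R1 = (12 - 0.8889)/500 = 0.02222 A
P_R1 = I_R1² × R1 = (0.02222)² × 500 = 0.2469 W

Final answer: 0.2469 W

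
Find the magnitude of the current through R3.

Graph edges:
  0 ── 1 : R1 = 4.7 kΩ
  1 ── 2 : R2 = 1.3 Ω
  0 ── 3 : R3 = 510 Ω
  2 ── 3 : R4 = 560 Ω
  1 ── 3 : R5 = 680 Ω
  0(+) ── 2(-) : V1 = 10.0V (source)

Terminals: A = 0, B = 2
Nodal analysis, taking node 2 as the 0 V reference.
Source V1 fixes V_0 = 10 V.
KCL at each unknown node (sum of currents leaving = 0; resistances in Ω):
  Node 1: (V_1 - 10)/4700 + (V_1 - 0)/1.3 + (V_1 - V_3)/680 = 0
  Node 3: (V_3 - 10)/510 + (V_3 - 0)/560 + (V_3 - V_1)/680 = 0
Collecting terms (coefficients in siemens):
  0.7709·V_1 - 0.001471·V_3 = 0.002128
  0.005217·V_3 - 0.001471·V_1 = 0.01961
Determinant D = (0.7709)(0.005217) - (-0.001471)(-0.001471) = 0.00402
V_1 = [(0.002128)(0.005217) - (-0.001471)(0.01961)]/D = 0.009935 V
V_3 = [(0.7709)(0.01961) - (0.002128)(-0.001471)]/D = 3.761 V
I_R3 = (V_0 - V_3)/R3 = (10 - 3.761)/510 = 0.01223 A
|I_R3| = 0.01223 A

Final answer: |I_R3| = 0.01223 A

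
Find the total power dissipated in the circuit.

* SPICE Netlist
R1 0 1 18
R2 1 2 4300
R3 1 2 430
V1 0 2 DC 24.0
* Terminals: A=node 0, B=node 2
Nodal analysis, taking node 2 as the 0 V reference.
Source V1 fixes V_0 = 24 V.
KCL at each unknown node (sum of currents leaving = 0; resistances in Ω):
  Node 1: (V_1 - 24)/18 + (V_1 - 0)/4300 + (V_1 - 0)/430 = 0
Collecting terms: 0.05811 × V_1 = 1.333  =>  V_1 = 22.94 V
Power in each resistor, P = (ΔV)²/R:
  P_R1 = (24 - 22.94)²/18 = 0.06201 W
  P_R2 = (22.94 - 0)²/4300 = 0.1224 W
  P_R3 = (22.94 - 0)²/430 = 1.224 W
P_total = P_R1 + P_R2 + P_R3 = 1.409 W

Final answer: 1.409 W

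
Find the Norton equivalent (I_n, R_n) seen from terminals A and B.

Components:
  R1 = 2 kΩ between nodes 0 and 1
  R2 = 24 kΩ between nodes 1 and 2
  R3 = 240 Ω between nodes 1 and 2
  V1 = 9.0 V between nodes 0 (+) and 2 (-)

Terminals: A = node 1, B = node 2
Find the Thévenin equivalent first; then I_n = V_th/R_th and R_n = R_th.
Step 1 — V_th is the open-circuit voltage V_A - V_B (nothing connected across the terminals).
Nodal analysis, taking node 2 as the 0 V reference.
Source V1 fixes V_0 = 9 V.
KCL at each unknown node (sum of currents leaving = 0; resistances in Ω):
  Node 1: (V_1 - 9)/2000 + (V_1 - 0)/24000 + (V_1 - 0)/240 = 0
Collecting terms: 0.004708 × V_1 = 0.0045  =>  V_1 = 0.9558 V
V_th = V_1 - V_2 = 0.9558 - 0 = 0.9558 V
Step 2 — R_th: zero the source — replace V1 by a short circuit (node 2 merges into node 0) — and find the resistance seen between A (node 1) and B (node 0).
Reduce the network between node 1 (A) and node 0 (B) by series/parallel combination:
  Rp1 = R1 ‖ R2 ‖ R3 (parallel, all between nodes 0 and 1) = 1/(1/2000 + 1/24000 + 1/240) = 212.4 Ω
R_th = 212.4 Ω
I_n = V_th/R_th = 0.9558/212.4 = 0.0045 A, and R_n = R_th = 212.4 Ω

Final answer: I_n = 0.0045 A, R_n = 212.4 Ω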